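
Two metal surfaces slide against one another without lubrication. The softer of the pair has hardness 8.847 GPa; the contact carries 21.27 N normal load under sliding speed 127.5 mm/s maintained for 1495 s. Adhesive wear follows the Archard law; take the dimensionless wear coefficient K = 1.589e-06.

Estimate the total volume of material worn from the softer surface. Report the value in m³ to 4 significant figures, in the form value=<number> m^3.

All arithmetic keeps full float precision, and intermediate values are displayed rounded, and a lone final rounding, at four significant digits.
Sliding speed v = 127.5 mm/s = 0.1275 m/s. The distance L = v·t = 0.1275 m/s × 1495 s = 190.6 m.
Hardness H = 8.847 GPa = 8.847e+09 Pa.
As SI base values: W = 21.27 N, H = 8.847e+09 Pa, K = 1.589e-06.
Apply Archard: V = K·W·L/H = 1.589e-06 · 21.27 · 190.6 / 8.847e+09 = 7.282e-13 m³.

value=7.282e-13 m^3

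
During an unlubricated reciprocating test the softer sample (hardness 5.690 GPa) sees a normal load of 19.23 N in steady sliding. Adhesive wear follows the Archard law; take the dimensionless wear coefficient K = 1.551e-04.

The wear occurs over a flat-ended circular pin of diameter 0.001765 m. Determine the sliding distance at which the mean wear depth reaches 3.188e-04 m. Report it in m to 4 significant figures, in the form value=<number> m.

value=1488 m

Each operation carries exact precision, and displayed values are rounded. Rounded just once: 4 significant figures.
Convert: Hardness H = 5.690 GPa = 5.690e+09 Pa.
Convert: Contact area A = π·d²/4 = π·(0.001765 m)²/4 = 2.447e-06 m².
As SI base values: W = 19.23 N, H = 5.690e+09 Pa, K = 1.551e-04.
Limit volume V_lim = h_lim·A = 3.188e-04 · 2.447e-06 = 7.800e-10 m³.
Life L = V_lim·H/(K·W) = 7.800e-10 · 5.690e+09 / (1.551e-04 · 19.23) = 1488 m.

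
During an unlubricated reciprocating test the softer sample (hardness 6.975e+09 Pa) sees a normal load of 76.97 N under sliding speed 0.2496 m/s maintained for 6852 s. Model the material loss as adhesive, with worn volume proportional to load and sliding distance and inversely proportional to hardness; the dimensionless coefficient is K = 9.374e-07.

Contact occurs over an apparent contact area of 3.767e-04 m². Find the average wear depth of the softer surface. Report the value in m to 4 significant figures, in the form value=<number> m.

value=4.696e-08 m

Intermediates are printed rounded; the algebra carries full float precision; a single final rounding to four significant figures.
The distance L = v·t = 0.2496 m/s × 6852 s = 1710 m.
In SI base units: W = 76.97 N, H = 6.975e+09 Pa, K = 9.374e-07.
Archard relation: V = K·W·L/H = 9.374e-07 · 76.97 · 1710 / 6.975e+09 = 1.769e-11 m³.
Mean wear depth h = V/A = 1.769e-11 / 3.767e-04 = 4.696e-08 m.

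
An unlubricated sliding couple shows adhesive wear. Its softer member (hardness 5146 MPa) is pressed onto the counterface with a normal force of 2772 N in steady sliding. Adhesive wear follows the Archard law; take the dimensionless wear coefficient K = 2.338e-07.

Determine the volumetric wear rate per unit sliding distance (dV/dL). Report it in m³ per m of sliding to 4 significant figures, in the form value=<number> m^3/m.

Each operation keeps full precision; shown intermediates are rounded, and a lone final rounding, at four significant figures.
Convert: Hardness H = 5146 MPa = 5.146e+09 Pa.
As SI base values: W = 2772 N, H = 5.146e+09 Pa, K = 2.338e-07.
Volumetric rate dV/dL = K·W/H, so: 2.338e-07 · 2772 / 5.146e+09 = 1.259e-13 m³/m.

value=1.259e-13 m^3/m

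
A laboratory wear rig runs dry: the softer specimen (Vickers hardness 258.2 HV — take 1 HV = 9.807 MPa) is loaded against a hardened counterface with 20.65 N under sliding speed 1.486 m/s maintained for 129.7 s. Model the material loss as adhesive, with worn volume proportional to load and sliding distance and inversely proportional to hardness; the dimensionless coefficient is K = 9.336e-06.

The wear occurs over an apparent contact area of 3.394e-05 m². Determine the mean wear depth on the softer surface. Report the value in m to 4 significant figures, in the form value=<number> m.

Each operation holds full float precision — intermediate values appear rounded — rounded just once to four significant figures.
Sliding distance L = v·t = 1.486 m/s × 129.7 s = 192.7 m.
Hardness H = 258.2 HV × 9.807 MPa/HV = 2532 MPa = 2.532e+09 Pa.
SI base units throughout: W = 20.65 N, H = 2.532e+09 Pa, K = 9.336e-06.
Worn volume V = K·W·L/H = 9.336e-06 · 20.65 · 192.7 / 2.532e+09 = 1.467e-11 m³.
Mean depth h = V/A = 1.467e-11 / 3.394e-05 = 4.323e-07 m.

value=4.323e-07 m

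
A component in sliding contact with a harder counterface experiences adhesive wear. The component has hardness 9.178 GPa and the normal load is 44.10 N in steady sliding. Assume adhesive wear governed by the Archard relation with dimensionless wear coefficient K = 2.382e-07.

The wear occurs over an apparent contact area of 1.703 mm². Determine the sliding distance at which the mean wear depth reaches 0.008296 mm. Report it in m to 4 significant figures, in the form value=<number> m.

Quoted intermediates are rounded, and the algebra maintains full precision. Rounded just once to four significant digits.
Hardness H = 9.178 GPa = 9.178e+09 Pa.
Contact area A = 1.703 mm² = 1.703e-06 m².
Depth limit h_lim = 0.008296 mm = 8.296e-06 m.
SI base units throughout: W = 44.10 N, H = 9.178e+09 Pa, K = 2.382e-07.
Permissible volume V_lim = h_lim·A = 8.296e-06 · 1.703e-06 = 1.413e-11 m³.
Life L = V_lim·H/(K·W) = 1.413e-11 · 9.178e+09 / (2.382e-07 · 44.10) = 1.234e+04 m.

value=1.234e+04 m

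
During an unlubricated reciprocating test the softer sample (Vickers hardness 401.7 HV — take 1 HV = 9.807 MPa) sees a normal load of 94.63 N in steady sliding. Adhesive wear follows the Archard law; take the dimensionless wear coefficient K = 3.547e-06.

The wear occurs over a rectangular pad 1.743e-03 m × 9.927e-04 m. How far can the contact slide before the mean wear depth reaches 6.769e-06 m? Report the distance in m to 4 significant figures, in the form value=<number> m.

value=137.5 m

All arithmetic carries full float precision — intermediates are shown rounded. Rounded just once, at four significant figures.
Convert: Hardness H = 401.7 HV × 9.807 MPa/HV = 3939 MPa = 3.939e+09 Pa.
Convert: Contact area A = 1.743e-03 m × 9.927e-04 m = 1.730e-06 m².
In SI base units, W = 94.63 N, H = 3.939e+09 Pa, K = 3.547e-06.
Wearable volume V_lim = h_lim·A = 6.769e-06 · 1.730e-06 = 1.171e-11 m³.
Thus life L = V_lim·H/(K·W) = 1.171e-11 · 3.939e+09 / (3.547e-06 · 94.63) = 137.5 m.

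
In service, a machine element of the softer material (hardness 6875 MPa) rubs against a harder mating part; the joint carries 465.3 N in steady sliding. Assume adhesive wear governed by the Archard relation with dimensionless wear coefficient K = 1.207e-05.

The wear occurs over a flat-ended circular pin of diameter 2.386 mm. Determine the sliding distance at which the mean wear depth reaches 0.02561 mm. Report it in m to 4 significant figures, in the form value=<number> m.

The intermediates are shown rounded, and all arithmetic maintains full precision. Rounded just once to four significant digits.
Hardness H = 6875 MPa = 6.875e+09 Pa.
Pin diameter d = 2.386 mm = 0.002386 m. Contact area A = π·d²/4 = π·(0.002386 m)²/4 = 4.471e-06 m².
Depth limit h_lim = 0.02561 mm = 2.561e-05 m.
Working in SI base units: W = 465.3 N, H = 6.875e+09 Pa, K = 1.207e-05.
Allowed volume V_lim = h_lim·A = 2.561e-05 · 4.471e-06 = 1.145e-10 m³.
Thus life L = V_lim·H/(K·W) = 1.145e-10 · 6.875e+09 / (1.207e-05 · 465.3) = 140.2 m.

value=140.2 m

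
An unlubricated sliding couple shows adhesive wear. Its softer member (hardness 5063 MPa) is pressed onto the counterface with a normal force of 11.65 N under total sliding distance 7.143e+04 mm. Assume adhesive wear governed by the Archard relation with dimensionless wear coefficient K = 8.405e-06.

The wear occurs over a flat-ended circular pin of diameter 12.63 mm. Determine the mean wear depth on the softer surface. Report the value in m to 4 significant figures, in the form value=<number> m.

The algebra carries full float precision; the intermediates are displayed rounded; rounded just once, at four significant digits.
Convert: Total distance L = 7.143e+04 mm = 71.43 m.
Convert: Hardness H = 5063 MPa = 5.063e+09 Pa.
Convert: Pin diameter d = 12.63 mm = 0.01263 m. Contact area A = π·d²/4 = π·(0.01263 m)²/4 = 1.253e-04 m².
Expressed in SI base units: W = 11.65 N, H = 5.063e+09 Pa, K = 8.405e-06.
Wear volume V = K·W·L/H = 8.405e-06 · 11.65 · 71.43 / 5.063e+09 = 1.381e-12 m³.
Mean depth h = V/A = 1.381e-12 / 1.253e-04 = 1.103e-08 m.

value=1.103e-08 m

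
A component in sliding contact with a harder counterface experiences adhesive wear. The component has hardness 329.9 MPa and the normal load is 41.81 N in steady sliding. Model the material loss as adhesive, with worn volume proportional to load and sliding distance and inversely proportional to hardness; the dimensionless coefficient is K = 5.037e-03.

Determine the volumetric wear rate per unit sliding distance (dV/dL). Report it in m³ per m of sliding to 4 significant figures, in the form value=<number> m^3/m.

value=6.384e-10 m^3/m

Every step keeps exact precision, and intermediates are shown rounded — one last rounding, at four significant digits.
Convert: Hardness H = 329.9 MPa = 3.299e+08 Pa.
Collected in SI base units: W = 41.81 N, H = 3.299e+08 Pa, K = 5.037e-03.
Sliding wear rate dV/dL = K·W/H, so: 5.037e-03 · 41.81 / 3.299e+08 = 6.384e-10 m³/m.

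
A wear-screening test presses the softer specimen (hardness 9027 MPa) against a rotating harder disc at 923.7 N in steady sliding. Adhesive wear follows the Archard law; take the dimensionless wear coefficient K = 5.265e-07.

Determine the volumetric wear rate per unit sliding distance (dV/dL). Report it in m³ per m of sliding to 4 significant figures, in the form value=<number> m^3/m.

value=5.387e-14 m^3/m

Quoted intermediates are rounded, and the computation holds exact precision. Rounded just once, at four significant figures.
Hardness H = 9027 MPa = 9.027e+09 Pa.
As SI base values: W = 923.7 N, H = 9.027e+09 Pa, K = 5.265e-07.
Wear rate dV/dL = K·W/H — distance-free: 5.265e-07 · 923.7 / 9.027e+09 = 5.387e-14 m³/m.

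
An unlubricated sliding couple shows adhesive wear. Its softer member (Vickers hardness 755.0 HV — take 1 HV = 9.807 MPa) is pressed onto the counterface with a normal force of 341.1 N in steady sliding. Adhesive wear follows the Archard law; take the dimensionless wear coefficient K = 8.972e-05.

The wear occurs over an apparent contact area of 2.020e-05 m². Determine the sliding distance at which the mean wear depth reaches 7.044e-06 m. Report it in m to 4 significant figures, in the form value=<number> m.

value=34.43 m

Every step maintains exact precision — the intermediates appear rounded; rounded just once: 4 significant digits.
Hardness H = 755.0 HV × 9.807 MPa/HV = 7404 MPa = 7.404e+09 Pa.
SI base units throughout: W = 341.1 N, H = 7.404e+09 Pa, K = 8.972e-05.
Limit volume V_lim = h_lim·A = 7.044e-06 · 2.020e-05 = 1.423e-10 m³.
Sliding life L = V_lim·H/(K·W) = 1.423e-10 · 7.404e+09 / (8.972e-05 · 341.1) = 34.43 m.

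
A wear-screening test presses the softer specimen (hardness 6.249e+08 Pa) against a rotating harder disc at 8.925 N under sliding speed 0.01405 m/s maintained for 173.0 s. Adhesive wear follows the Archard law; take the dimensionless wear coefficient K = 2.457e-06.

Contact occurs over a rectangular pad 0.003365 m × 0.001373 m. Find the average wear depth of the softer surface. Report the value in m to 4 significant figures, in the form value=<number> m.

value=1.846e-08 m

The algebra runs at full precision. Intermediates are printed rounded; rounded once at the end, at four significant digits.
Convert: Distance L = v·t = 0.01405 m/s × 173.0 s = 2.431 m.
Convert: Contact area A = 0.003365 m × 0.001373 m = 4.620e-06 m².
Collected in SI base units: W = 8.925 N, H = 6.249e+08 Pa, K = 2.457e-06.
Archard volume V = K·W·L/H = 2.457e-06 · 8.925 · 2.431 / 6.249e+08 = 8.530e-14 m³.
Mean wear depth h = V/A = 8.530e-14 / 4.620e-06 = 1.846e-08 m.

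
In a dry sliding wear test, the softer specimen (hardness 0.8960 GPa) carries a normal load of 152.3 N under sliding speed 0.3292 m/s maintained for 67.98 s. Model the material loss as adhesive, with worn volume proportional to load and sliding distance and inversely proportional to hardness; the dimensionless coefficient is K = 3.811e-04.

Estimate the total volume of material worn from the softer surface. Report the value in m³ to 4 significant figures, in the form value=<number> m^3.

All working math runs at full precision — intermediates are displayed rounded — rounded once at the end: 4 significant digits.
Distance covered L = v·t = 0.3292 m/s × 67.98 s = 22.38 m.
Hardness H = 0.8960 GPa = 8.960e+08 Pa.
Expressed in SI base units: W = 152.3 N, H = 8.960e+08 Pa, K = 3.811e-04.
The Archard volume V = K·W·L/H = 3.811e-04 · 152.3 · 22.38 / 8.960e+08 = 1.450e-09 m³.

value=1.450e-09 m^3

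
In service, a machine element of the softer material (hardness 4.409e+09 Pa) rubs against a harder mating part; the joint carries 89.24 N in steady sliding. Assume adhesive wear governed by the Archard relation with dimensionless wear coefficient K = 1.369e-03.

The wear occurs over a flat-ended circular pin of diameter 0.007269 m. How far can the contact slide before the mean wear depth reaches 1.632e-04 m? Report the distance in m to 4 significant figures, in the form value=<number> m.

Each operation maintains full float precision — intermediates are printed rounded. Rounded just once, at four significant digits.
Contact area A = π·d²/4 = π·(0.007269 m)²/4 = 4.150e-05 m².
As SI base values: W = 89.24 N, H = 4.409e+09 Pa, K = 1.369e-03.
Volume at the limit: V_lim = h_lim·A = 1.632e-04 · 4.150e-05 = 6.773e-09 m³.
Thus life L = V_lim·H/(K·W) = 6.773e-09 · 4.409e+09 / (1.369e-03 · 89.24) = 244.4 m.

value=244.4 m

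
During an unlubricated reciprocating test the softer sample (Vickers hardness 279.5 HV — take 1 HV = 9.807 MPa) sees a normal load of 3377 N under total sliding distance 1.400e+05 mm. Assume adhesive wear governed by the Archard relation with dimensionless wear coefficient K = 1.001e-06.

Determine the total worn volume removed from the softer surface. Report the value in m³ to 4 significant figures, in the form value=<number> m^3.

The algebra keeps full precision — the intermediates are shown rounded. Rounded just once to 4 significant digits.
Sliding distance L = 1.400e+05 mm = 140.0 m.
Hardness H = 279.5 HV × 9.807 MPa/HV = 2741 MPa = 2.741e+09 Pa.
In SI base units: W = 3377 N, H = 2.741e+09 Pa, K = 1.001e-06.
Archard relation: V = K·W·L/H = 1.001e-06 · 3377 · 140.0 / 2.741e+09 = 1.727e-10 m³.

value=1.727e-10 m^3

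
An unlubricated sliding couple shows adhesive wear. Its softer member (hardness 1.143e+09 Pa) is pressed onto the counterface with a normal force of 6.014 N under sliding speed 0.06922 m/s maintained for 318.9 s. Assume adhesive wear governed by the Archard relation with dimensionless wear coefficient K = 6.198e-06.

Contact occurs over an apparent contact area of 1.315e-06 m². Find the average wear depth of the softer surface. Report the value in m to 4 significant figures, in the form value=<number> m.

The computation holds full float precision; quoted intermediates are rounded; one final rounding to 4 significant figures.
Convert: Sliding distance L = v·t = 0.06922 m/s × 318.9 s = 22.07 m.
Expressed in SI base units: W = 6.014 N, H = 1.143e+09 Pa, K = 6.198e-06.
By Archard's law, V = K·W·L/H = 6.198e-06 · 6.014 · 22.07 / 1.143e+09 = 7.199e-13 m³.
Mean depth h = V/A = 7.199e-13 / 1.315e-06 = 5.474e-07 m.

value=5.474e-07 m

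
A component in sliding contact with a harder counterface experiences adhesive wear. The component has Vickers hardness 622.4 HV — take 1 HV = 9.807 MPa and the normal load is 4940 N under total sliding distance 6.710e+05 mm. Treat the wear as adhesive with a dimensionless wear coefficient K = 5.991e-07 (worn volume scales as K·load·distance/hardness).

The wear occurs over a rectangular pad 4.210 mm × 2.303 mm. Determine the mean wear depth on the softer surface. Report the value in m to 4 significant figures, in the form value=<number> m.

value=3.356e-05 m

Each operation maintains full precision; the intermediates are shown rounded; one last rounding, at four significant figures.
Distance L = 6.710e+05 mm = 671.0 m.
Hardness H = 622.4 HV × 9.807 MPa/HV = 6104 MPa = 6.104e+09 Pa.
Pad sides 4.210 mm × 2.303 mm = 0.004210 m × 0.002303 m. Contact area A = 0.004210 m × 0.002303 m = 9.696e-06 m².
Collected in SI base units: W = 4940 N, H = 6.104e+09 Pa, K = 5.991e-07.
Volume removed: V = K·W·L/H = 5.991e-07 · 4940 · 671.0 / 6.104e+09 = 3.253e-10 m³.
Depth of wear h = V/A = 3.253e-10 / 9.696e-06 = 3.356e-05 m.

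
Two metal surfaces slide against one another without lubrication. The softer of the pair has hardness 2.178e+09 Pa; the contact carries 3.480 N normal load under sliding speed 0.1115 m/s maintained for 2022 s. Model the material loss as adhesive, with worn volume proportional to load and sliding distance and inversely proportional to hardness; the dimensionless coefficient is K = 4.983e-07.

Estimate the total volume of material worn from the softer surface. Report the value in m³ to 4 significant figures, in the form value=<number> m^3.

Intermediates appear rounded; all arithmetic holds full float precision; a lone final rounding, at 4 significant figures.
Path length L = v·t = 0.1115 m/s × 2022 s = 225.5 m.
Expressed in SI base units: W = 3.480 N, H = 2.178e+09 Pa, K = 4.983e-07.
Archard volume V = K·W·L/H = 4.983e-07 · 3.480 · 225.5 / 2.178e+09 = 1.795e-13 m³.

value=1.795e-13 m^3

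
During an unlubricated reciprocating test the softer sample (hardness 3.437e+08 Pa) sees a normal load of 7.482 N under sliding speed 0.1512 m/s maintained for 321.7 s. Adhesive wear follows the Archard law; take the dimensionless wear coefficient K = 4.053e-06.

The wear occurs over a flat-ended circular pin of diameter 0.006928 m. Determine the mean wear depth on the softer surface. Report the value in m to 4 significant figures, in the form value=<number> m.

Printed values are rounded; the algebra holds full precision; one last rounding, at 4 significant digits.
Distance covered L = v·t = 0.1512 m/s × 321.7 s = 48.64 m.
Contact area A = π·d²/4 = π·(0.006928 m)²/4 = 3.770e-05 m².
SI base units throughout: W = 7.482 N, H = 3.437e+08 Pa, K = 4.053e-06.
Archard relation: V = K·W·L/H = 4.053e-06 · 7.482 · 48.64 / 3.437e+08 = 4.292e-12 m³.
Mean depth h = V/A = 4.292e-12 / 3.770e-05 = 1.138e-07 m.

value=1.138e-07 m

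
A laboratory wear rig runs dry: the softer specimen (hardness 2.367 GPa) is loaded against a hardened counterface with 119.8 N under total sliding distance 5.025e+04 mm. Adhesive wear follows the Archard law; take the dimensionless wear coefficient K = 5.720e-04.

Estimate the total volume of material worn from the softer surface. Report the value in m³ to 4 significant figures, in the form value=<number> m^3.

value=1.455e-09 m^3

Shown intermediates are rounded, and all arithmetic maintains full float precision, and one last rounding, at 4 significant figures.
Distance L = 5.025e+04 mm = 50.25 m.
Hardness H = 2.367 GPa = 2.367e+09 Pa.
Working in SI base units: W = 119.8 N, H = 2.367e+09 Pa, K = 5.720e-04.
By Archard's law, V = K·W·L/H = 5.720e-04 · 119.8 · 50.25 / 2.367e+09 = 1.455e-09 m³.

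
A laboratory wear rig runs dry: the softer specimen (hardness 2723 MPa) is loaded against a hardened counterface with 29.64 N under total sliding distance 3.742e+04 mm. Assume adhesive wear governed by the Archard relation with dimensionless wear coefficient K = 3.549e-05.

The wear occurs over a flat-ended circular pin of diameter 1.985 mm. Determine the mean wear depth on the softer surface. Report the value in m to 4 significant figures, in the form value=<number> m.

value=4.671e-06 m

Intermediate values are printed rounded. Every step carries exact precision, and a lone final rounding: 4 significant digits.
Convert: Sliding distance L = 3.742e+04 mm = 37.42 m.
Convert: Hardness H = 2723 MPa = 2.723e+09 Pa.
Convert: Pin diameter d = 1.985 mm = 0.001985 m. Contact area A = π·d²/4 = π·(0.001985 m)²/4 = 3.095e-06 m².
In SI base units, W = 29.64 N, H = 2.723e+09 Pa, K = 3.549e-05.
Apply Archard: V = K·W·L/H = 3.549e-05 · 29.64 · 37.42 / 2.723e+09 = 1.446e-11 m³.
Mean depth h = V/A = 1.446e-11 / 3.095e-06 = 4.671e-06 m.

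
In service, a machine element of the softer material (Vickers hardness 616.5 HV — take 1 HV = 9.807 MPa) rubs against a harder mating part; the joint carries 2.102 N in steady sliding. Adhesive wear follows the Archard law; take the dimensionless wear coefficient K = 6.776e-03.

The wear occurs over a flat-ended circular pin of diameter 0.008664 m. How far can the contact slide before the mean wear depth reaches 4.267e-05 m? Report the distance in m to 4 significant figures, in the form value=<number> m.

value=1068 m

The intermediates are displayed rounded — all arithmetic holds full precision. Rounded once at the end, at 4 significant figures.
Hardness H = 616.5 HV × 9.807 MPa/HV = 6046 MPa = 6.046e+09 Pa.
Contact area A = π·d²/4 = π·(0.008664 m)²/4 = 5.896e-05 m².
In SI base units: W = 2.102 N, H = 6.046e+09 Pa, K = 6.776e-03.
Allowed volume V_lim = h_lim·A = 4.267e-05 · 5.896e-05 = 2.516e-09 m³.
Sliding life L = V_lim·H/(K·W) = 2.516e-09 · 6.046e+09 / (6.776e-03 · 2.102) = 1068 m.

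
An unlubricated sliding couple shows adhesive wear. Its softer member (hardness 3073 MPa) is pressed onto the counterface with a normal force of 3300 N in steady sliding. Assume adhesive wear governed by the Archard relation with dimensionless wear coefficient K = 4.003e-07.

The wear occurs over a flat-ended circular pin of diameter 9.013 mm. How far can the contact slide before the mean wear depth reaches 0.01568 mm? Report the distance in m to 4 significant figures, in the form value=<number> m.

The computation holds full float precision. Printed values are rounded — a single final rounding to 4 significant figures.
Convert: Hardness H = 3073 MPa = 3.073e+09 Pa.
Convert: Pin diameter d = 9.013 mm = 0.009013 m. Contact area A = π·d²/4 = π·(0.009013 m)²/4 = 6.380e-05 m².
Convert: Depth limit h_lim = 0.01568 mm = 1.568e-05 m.
As SI base values: W = 3300 N, H = 3.073e+09 Pa, K = 4.003e-07.
Permissible volume V_lim = h_lim·A = 1.568e-05 · 6.380e-05 = 1.000e-09 m³.
Life L = V_lim·H/(K·W) = 1.000e-09 · 3.073e+09 / (4.003e-07 · 3300) = 2327 m.

value=2327 m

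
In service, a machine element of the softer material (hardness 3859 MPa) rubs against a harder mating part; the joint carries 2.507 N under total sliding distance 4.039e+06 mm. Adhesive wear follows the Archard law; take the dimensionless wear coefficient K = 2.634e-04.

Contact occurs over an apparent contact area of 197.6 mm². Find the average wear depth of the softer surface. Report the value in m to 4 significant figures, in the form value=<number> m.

value=3.498e-06 m

All arithmetic maintains full precision; intermediate values are displayed rounded — rounded once at the end: four significant figures.
Total distance L = 4.039e+06 mm = 4039 m.
Hardness H = 3859 MPa = 3.859e+09 Pa.
Contact area A = 197.6 mm² = 1.976e-04 m².
Collected in SI base units: W = 2.507 N, H = 3.859e+09 Pa, K = 2.634e-04.
Apply Archard: V = K·W·L/H = 2.634e-04 · 2.507 · 4039 / 3.859e+09 = 6.911e-10 m³.
Wear depth h = V/A = 6.911e-10 / 1.976e-04 = 3.498e-06 m.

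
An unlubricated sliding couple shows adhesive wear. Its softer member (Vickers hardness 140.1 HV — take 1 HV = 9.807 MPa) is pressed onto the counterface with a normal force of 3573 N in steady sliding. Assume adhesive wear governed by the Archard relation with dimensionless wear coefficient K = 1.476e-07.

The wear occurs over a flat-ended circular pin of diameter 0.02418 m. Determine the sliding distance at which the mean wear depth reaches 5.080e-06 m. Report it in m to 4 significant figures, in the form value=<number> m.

value=6077 m

The algebra maintains exact precision, and intermediates are printed rounded. Rounded just once to four significant digits.
Convert: Hardness H = 140.1 HV × 9.807 MPa/HV = 1374 MPa = 1.374e+09 Pa.
Convert: Contact area A = π·d²/4 = π·(0.02418 m)²/4 = 4.592e-04 m².
In SI base units, W = 3573 N, H = 1.374e+09 Pa, K = 1.476e-07.
Limit volume V_lim = h_lim·A = 5.080e-06 · 4.592e-04 = 2.333e-09 m³.
Inverting, life L = V_lim·H/(K·W) = 2.333e-09 · 1.374e+09 / (1.476e-07 · 3573) = 6077 m.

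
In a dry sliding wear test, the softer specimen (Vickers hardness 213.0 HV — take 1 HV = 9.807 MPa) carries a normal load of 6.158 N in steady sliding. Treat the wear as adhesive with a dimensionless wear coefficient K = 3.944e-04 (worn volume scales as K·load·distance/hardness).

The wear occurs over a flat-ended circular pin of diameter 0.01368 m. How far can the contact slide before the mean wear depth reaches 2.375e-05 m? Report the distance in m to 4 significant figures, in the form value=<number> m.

Intermediates are printed rounded, and all arithmetic maintains full float precision — a lone final rounding to 4 significant digits.
Hardness H = 213.0 HV × 9.807 MPa/HV = 2089 MPa = 2.089e+09 Pa.
Contact area A = π·d²/4 = π·(0.01368 m)²/4 = 1.470e-04 m².
Expressed in SI base units: W = 6.158 N, H = 2.089e+09 Pa, K = 3.944e-04.
At the depth limit, V_lim = h_lim·A = 2.375e-05 · 1.470e-04 = 3.491e-09 m³.
Sliding life L = V_lim·H/(K·W) = 3.491e-09 · 2.089e+09 / (3.944e-04 · 6.158) = 3002 m.

value=3002 m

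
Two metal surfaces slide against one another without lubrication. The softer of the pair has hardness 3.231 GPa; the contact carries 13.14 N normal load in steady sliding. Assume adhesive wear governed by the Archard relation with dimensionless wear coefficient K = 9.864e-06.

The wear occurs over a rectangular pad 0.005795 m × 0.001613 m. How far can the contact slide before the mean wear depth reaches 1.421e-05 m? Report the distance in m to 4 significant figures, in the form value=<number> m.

value=3311 m

The computation runs at full precision — displayed values are rounded. Rounded once at the end, at four significant figures.
Convert: Hardness H = 3.231 GPa = 3.231e+09 Pa.
Convert: Contact area A = 0.005795 m × 0.001613 m = 9.347e-06 m².
Expressed in SI base units: W = 13.14 N, H = 3.231e+09 Pa, K = 9.864e-06.
Limit volume V_lim = h_lim·A = 1.421e-05 · 9.347e-06 = 1.328e-10 m³.
Thus life L = V_lim·H/(K·W) = 1.328e-10 · 3.231e+09 / (9.864e-06 · 13.14) = 3311 m.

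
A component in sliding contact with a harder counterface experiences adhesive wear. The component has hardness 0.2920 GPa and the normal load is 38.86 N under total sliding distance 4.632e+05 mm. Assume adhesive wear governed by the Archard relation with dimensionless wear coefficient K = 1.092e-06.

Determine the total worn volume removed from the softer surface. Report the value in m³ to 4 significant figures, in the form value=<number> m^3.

Each operation holds full float precision. The intermediates are displayed rounded; a lone final rounding: 4 significant figures.
Convert: Path length L = 4.632e+05 mm = 463.2 m.
Convert: Hardness H = 0.2920 GPa = 2.920e+08 Pa.
Collected in SI base units: W = 38.86 N, H = 2.920e+08 Pa, K = 1.092e-06.
Archard volume V = K·W·L/H = 1.092e-06 · 38.86 · 463.2 / 2.920e+08 = 6.731e-11 m³.

value=6.731e-11 m^3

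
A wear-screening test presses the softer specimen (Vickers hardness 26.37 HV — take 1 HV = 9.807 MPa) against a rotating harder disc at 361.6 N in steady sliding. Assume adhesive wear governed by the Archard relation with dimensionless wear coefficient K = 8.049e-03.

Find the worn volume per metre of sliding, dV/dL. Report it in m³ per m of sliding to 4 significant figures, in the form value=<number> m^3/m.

Intermediate values are displayed rounded — all working math carries full precision, and rounded just once: 4 significant figures.
Convert: Hardness H = 26.37 HV × 9.807 MPa/HV = 258.6 MPa = 2.586e+08 Pa.
Expressed in SI base units: W = 361.6 N, H = 2.586e+08 Pa, K = 8.049e-03.
Volumetric rate dV/dL = K·W/H: 8.049e-03 · 361.6 / 2.586e+08 = 1.125e-08 m³/m.

value=1.125e-08 m^3/m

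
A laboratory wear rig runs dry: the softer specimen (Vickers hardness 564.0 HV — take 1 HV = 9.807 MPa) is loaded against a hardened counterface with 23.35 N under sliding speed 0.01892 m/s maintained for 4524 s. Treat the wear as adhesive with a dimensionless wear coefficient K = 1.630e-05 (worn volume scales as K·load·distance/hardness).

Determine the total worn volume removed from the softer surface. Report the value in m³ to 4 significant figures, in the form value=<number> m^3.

value=5.890e-12 m^3

Every step holds exact precision. Intermediate values are displayed rounded. Rounded just once: four significant figures.
Total distance L = v·t = 0.01892 m/s × 4524 s = 85.59 m.
Hardness H = 564.0 HV × 9.807 MPa/HV = 5531 MPa = 5.531e+09 Pa.
In SI base units: W = 23.35 N, H = 5.531e+09 Pa, K = 1.630e-05.
Archard volume V = K·W·L/H = 1.630e-05 · 23.35 · 85.59 / 5.531e+09 = 5.890e-12 m³.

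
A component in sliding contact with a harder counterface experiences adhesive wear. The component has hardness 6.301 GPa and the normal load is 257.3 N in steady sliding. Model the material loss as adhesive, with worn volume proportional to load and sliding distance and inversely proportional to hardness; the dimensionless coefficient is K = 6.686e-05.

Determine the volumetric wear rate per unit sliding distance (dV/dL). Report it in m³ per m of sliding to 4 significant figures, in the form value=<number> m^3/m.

value=2.730e-12 m^3/m

All working math carries exact precision, and the intermediates are printed rounded — one last rounding: four significant digits.
Convert: Hardness H = 6.301 GPa = 6.301e+09 Pa.
As SI base values: W = 257.3 N, H = 6.301e+09 Pa, K = 6.686e-05.
Rate of wear dV/dL = K·W/H — distance-free: 6.686e-05 · 257.3 / 6.301e+09 = 2.730e-12 m³/m.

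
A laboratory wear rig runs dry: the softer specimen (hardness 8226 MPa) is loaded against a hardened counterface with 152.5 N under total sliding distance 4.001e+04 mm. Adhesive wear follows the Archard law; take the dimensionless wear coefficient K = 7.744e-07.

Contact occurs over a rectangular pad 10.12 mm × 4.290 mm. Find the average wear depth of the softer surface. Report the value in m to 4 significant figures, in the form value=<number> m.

All working math holds full precision — intermediates are printed rounded; a single final rounding: four significant digits.
Convert: Distance covered L = 4.001e+04 mm = 40.01 m.
Convert: Hardness H = 8226 MPa = 8.226e+09 Pa.
Convert: Pad sides 10.12 mm × 4.290 mm = 0.01012 m × 0.004290 m. Contact area A = 0.01012 m × 0.004290 m = 4.341e-05 m².
Collected in SI base units: W = 152.5 N, H = 8.226e+09 Pa, K = 7.744e-07.
By Archard's law, V = K·W·L/H = 7.744e-07 · 152.5 · 40.01 / 8.226e+09 = 5.744e-13 m³.
Depth of wear h = V/A = 5.744e-13 / 4.341e-05 = 1.323e-08 m.

value=1.323e-08 m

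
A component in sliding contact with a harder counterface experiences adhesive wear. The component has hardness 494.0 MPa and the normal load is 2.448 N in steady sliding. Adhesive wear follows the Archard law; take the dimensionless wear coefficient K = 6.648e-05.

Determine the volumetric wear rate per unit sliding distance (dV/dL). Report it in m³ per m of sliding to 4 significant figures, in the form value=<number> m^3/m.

All working math maintains full precision; shown intermediates are rounded, and one final rounding to four significant figures.
Convert: Hardness H = 494.0 MPa = 4.940e+08 Pa.
As SI base values: W = 2.448 N, H = 4.940e+08 Pa, K = 6.648e-05.
Wear rate dV/dL = K·W/H: 6.648e-05 · 2.448 / 4.940e+08 = 3.294e-13 m³/m.

value=3.294e-13 m^3/m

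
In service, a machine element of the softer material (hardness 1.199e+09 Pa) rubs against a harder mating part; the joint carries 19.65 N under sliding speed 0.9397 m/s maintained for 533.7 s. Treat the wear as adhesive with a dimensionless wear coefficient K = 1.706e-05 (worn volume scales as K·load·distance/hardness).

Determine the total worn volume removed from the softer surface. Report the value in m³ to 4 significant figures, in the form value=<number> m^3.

value=1.402e-10 m^3

Each operation keeps full precision; the intermediates are displayed rounded; one last rounding to four significant figures.
Convert: Distance L = v·t = 0.9397 m/s × 533.7 s = 501.5 m.
Working in SI base units: W = 19.65 N, H = 1.199e+09 Pa, K = 1.706e-05.
Archard relation: V = K·W·L/H = 1.706e-05 · 19.65 · 501.5 / 1.199e+09 = 1.402e-10 m³.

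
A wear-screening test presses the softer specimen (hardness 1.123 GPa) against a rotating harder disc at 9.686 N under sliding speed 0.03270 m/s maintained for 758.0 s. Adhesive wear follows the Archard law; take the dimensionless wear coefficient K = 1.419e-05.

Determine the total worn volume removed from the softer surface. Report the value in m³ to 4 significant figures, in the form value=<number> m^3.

All arithmetic maintains full precision, and intermediates are printed rounded — rounded once at the end, at 4 significant digits.
Sliding distance L = v·t = 0.03270 m/s × 758.0 s = 24.79 m.
Hardness H = 1.123 GPa = 1.123e+09 Pa.
As SI base values: W = 9.686 N, H = 1.123e+09 Pa, K = 1.419e-05.
By Archard's law, V = K·W·L/H = 1.419e-05 · 9.686 · 24.79 / 1.123e+09 = 3.034e-12 m³.

value=3.034e-12 m^3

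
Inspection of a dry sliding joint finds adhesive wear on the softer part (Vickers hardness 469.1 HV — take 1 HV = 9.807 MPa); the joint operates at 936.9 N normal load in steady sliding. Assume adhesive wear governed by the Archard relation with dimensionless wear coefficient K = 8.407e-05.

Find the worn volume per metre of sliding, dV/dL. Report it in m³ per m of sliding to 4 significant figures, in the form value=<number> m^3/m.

value=1.712e-11 m^3/m

All working math maintains exact precision; the intermediates appear rounded — one last rounding, at 4 significant figures.
Hardness H = 469.1 HV × 9.807 MPa/HV = 4600 MPa = 4.600e+09 Pa.
SI base units throughout: W = 936.9 N, H = 4.600e+09 Pa, K = 8.407e-05.
Sliding wear rate dV/dL = K·W/H — distance-free: 8.407e-05 · 936.9 / 4.600e+09 = 1.712e-11 m³/m.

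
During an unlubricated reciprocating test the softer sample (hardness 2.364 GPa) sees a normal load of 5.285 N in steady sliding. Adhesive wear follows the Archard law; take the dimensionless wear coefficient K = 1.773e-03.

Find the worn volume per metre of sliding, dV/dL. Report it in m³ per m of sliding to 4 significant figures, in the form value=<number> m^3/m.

value=3.964e-12 m^3/m

Each operation runs at full float precision; intermediate values are printed rounded; a lone final rounding: 4 significant figures.
Hardness H = 2.364 GPa = 2.364e+09 Pa.
Expressed in SI base units: W = 5.285 N, H = 2.364e+09 Pa, K = 1.773e-03.
Wear rate dV/dL = K·W/H (independent of L): 1.773e-03 · 5.285 / 2.364e+09 = 3.964e-12 m³/m.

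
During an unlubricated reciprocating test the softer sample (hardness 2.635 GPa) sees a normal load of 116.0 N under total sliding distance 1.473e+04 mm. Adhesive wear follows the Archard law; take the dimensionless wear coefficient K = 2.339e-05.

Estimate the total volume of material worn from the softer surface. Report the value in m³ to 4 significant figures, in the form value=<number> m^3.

The intermediates are shown rounded, and the computation holds exact precision. Rounded just once, at 4 significant digits.
The distance L = 1.473e+04 mm = 14.73 m.
Hardness H = 2.635 GPa = 2.635e+09 Pa.
Expressed in SI base units: W = 116.0 N, H = 2.635e+09 Pa, K = 2.339e-05.
By Archard's law, V = K·W·L/H = 2.339e-05 · 116.0 · 14.73 / 2.635e+09 = 1.517e-11 m³.

value=1.517e-11 m^3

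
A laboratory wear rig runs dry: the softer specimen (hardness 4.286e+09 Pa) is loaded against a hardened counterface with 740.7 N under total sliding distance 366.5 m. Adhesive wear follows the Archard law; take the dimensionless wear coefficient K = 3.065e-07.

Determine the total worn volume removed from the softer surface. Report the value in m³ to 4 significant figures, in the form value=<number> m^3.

value=1.941e-11 m^3

Intermediate values are shown rounded; each operation runs at full float precision — rounded once at the end, at four significant figures.
Working in SI base units: W = 740.7 N, H = 4.286e+09 Pa, K = 3.065e-07.
The Archard volume V = K·W·L/H = 3.065e-07 · 740.7 · 366.5 / 4.286e+09 = 1.941e-11 m³.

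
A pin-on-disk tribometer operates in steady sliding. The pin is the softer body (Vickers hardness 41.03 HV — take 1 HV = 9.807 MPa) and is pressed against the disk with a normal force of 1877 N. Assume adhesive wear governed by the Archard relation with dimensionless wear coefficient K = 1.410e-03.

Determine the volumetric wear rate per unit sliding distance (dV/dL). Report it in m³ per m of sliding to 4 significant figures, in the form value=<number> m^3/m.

value=6.577e-09 m^3/m

Intermediates are printed rounded. The computation keeps exact precision — a single final rounding: 4 significant figures.
Hardness H = 41.03 HV × 9.807 MPa/HV = 402.4 MPa = 4.024e+08 Pa.
In SI base units, W = 1877 N, H = 4.024e+08 Pa, K = 1.410e-03.
Rate of wear dV/dL = K·W/H, per unit distance: 1.410e-03 · 1877 / 4.024e+08 = 6.577e-09 m³/m.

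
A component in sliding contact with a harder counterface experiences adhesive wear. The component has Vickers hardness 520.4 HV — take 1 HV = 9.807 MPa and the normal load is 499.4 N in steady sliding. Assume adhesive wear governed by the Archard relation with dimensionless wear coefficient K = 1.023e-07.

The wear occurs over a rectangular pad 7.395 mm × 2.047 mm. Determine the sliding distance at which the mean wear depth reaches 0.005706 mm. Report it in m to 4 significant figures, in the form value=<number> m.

The intermediates are shown rounded, and each operation runs at full precision — rounded just once: four significant figures.
Convert: Hardness H = 520.4 HV × 9.807 MPa/HV = 5104 MPa = 5.104e+09 Pa.
Convert: Pad sides 7.395 mm × 2.047 mm = 0.007395 m × 0.002047 m. Contact area A = 0.007395 m × 0.002047 m = 1.514e-05 m².
Convert: Depth limit h_lim = 0.005706 mm = 5.706e-06 m.
Restated in SI base units: W = 499.4 N, H = 5.104e+09 Pa, K = 1.023e-07.
Permissible volume V_lim = h_lim·A = 5.706e-06 · 1.514e-05 = 8.637e-11 m³.
Thus life L = V_lim·H/(K·W) = 8.637e-11 · 5.104e+09 / (1.023e-07 · 499.4) = 8629 m.

value=8629 m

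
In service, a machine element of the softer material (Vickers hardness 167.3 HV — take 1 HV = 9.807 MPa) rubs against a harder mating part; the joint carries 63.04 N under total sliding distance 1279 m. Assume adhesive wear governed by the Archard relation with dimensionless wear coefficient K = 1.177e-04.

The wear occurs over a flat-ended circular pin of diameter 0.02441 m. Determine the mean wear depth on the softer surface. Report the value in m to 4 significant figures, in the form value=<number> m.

Each operation carries full float precision. Printed values are rounded; one last rounding, at four significant figures.
Hardness H = 167.3 HV × 9.807 MPa/HV = 1641 MPa = 1.641e+09 Pa.
Contact area A = π·d²/4 = π·(0.02441 m)²/4 = 4.680e-04 m².
Collected in SI base units: W = 63.04 N, H = 1.641e+09 Pa, K = 1.177e-04.
By Archard's law, V = K·W·L/H = 1.177e-04 · 63.04 · 1279 / 1.641e+09 = 5.784e-09 m³.
Mean depth h = V/A = 5.784e-09 / 4.680e-04 = 1.236e-05 m.

value=1.236e-05 m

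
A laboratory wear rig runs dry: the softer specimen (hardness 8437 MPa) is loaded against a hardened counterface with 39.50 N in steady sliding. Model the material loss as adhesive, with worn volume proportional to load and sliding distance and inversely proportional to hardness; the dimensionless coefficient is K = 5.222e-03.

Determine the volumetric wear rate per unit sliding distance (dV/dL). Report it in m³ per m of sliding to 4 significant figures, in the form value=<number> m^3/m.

value=2.445e-11 m^3/m

All arithmetic carries full float precision; printed values are rounded. Rounded just once, at four significant digits.
Convert: Hardness H = 8437 MPa = 8.437e+09 Pa.
In SI base units, W = 39.50 N, H = 8.437e+09 Pa, K = 5.222e-03.
Wear rate dV/dL = K·W/H (no L dependence): 5.222e-03 · 39.50 / 8.437e+09 = 2.445e-11 m³/m.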